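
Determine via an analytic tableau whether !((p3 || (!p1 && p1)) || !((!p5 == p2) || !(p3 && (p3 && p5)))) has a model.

Initial set: {T !((p3 || (!p1 && p1)) || !((!p5 == p2) || !(p3 && (p3 && p5))))}.
T !((p3 || (!p1 && p1)) || !((!p5 == p2) || !(p3 && (p3 && p5)))): α-rule — add F (p3 || (!p1 && p1)), F !((!p5 == p2) || !(p3 && (p3 && p5))).
F (p3 || (!p1 && p1)): α-rule — add F p3, F (!p1 && p1).
F !((!p5 == p2) || !(p3 && (p3 && p5))): β-rule — branch into T (!p5 == p2)  //  T !(p3 && (p3 && p5)).
  branch 1 (add T (!p5 == p2)):
    F (!p1 && p1): β-rule — branch into F !p1  //  F p1.
      branch 1.1 (add F !p1):
        T (!p5 == p2): β-rule — branch into T !p5, T p2  //  F !p5, F p2.
          branch 1.1.1 (add T !p5, T p2):
            ○ open, literals {p1=1, p2=1, p3=0, p5=0}.
          branch 1.1.2 (add F !p5, F p2):
            ○ open, literals {p1=1, p2=0, p3=0, p5=1}.
      branch 1.2 (add F p1):
        T (!p5 == p2): β-rule — branch into T !p5, T p2  //  F !p5, F p2.
          branch 1.2.1 (add T !p5, T p2):
            ○ open, literals {p1=0, p2=1, p3=0, p5=0}.
          branch 1.2.2 (add F !p5, F p2):
            ○ open, literals {p1=0, p2=0, p3=0, p5=1}.
  branch 2 (add T !(p3 && (p3 && p5))):
    F (!p1 && p1): β-rule — branch into F !p1  //  F p1.
      branch 2.1 (add F !p1):
        T !(p3 && (p3 && p5)): β-rule — branch into F p3  //  F (p3 && p5).
          branch 2.1.1 (add F p3):
            ○ open, literals {p1=1, p3=0}.
          branch 2.1.2 (add F (p3 && p5)):
            F (p3 && p5): β-rule — branch into F p3  //  F p5.
              branch 2.1.2.1 (add F p3):
                ○ open, literals {p1=1, p3=0}.
              branch 2.1.2.2 (add F p5):
                ○ open, literals {p1=1, p3=0, p5=0}.
      branch 2.2 (add F p1):
        T !(p3 && (p3 && p5)): β-rule — branch into F p3  //  F (p3 && p5).
          branch 2.2.1 (add F p3):
            ○ open, literals {p1=0, p3=0}.
          branch 2.2.2 (add F (p3 && p5)):
            F (p3 && p5): β-rule — branch into F p3  //  F p5.
              branch 2.2.2.1 (add F p3):
                ○ open, literals {p1=0, p3=0}.
              branch 2.2.2.2 (add F p5):
                ○ open, literals {p1=0, p3=0, p5=0}.
0 branches closed, 10 open.
An open branch gives a satisfying assignment: p1=1, p2=1, p3=0, p5=0.

Satisfiable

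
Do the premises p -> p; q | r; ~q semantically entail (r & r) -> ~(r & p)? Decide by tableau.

Initial set: {T (p -> p); T (q | r); T ~q; F ((r & r) -> ~(r & p))}.
F ((r & r) -> ~(r & p)): α-rule — add T (r & r), F ~(r & p).
T (r & r): α-rule — add T r, T r.
F ~(r & p): α-rule — add T r, T p.
T (p -> p): β-rule — branch into F p  //  T p.
  branch 1 (add F p):
    × closes — contains both p and ~p.
  branch 2 (add T p):
    T (q | r): β-rule — branch into T q  //  T r.
      branch 2.1 (add T q):
        × closes — contains both q and ~q.
      branch 2.2 (add T r):
        ○ open, literals {p=1, q=0, r=1}.
2 branches closed, 1 open.
An open branch gives a countermodel: p=1, q=0, r=1 (unmentioned atoms arbitrary); the premises hold there but the conclusion fails.

No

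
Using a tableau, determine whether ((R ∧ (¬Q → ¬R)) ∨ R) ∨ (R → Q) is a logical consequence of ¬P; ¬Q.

Initial set: {¬P; ¬Q; ¬(((R ∧ (¬Q → ¬R)) ∨ R) ∨ (R → Q))}.
¬(((R ∧ (¬Q → ¬R)) ∨ R) ∨ (R → Q)): α-rule — add ¬((R ∧ (¬Q → ¬R)) ∨ R), ¬(R → Q).
¬((R ∧ (¬Q → ¬R)) ∨ R): α-rule — add ¬(R ∧ (¬Q → ¬R)), ¬R.
¬(R → Q): α-rule — add R, ¬Q.
× closes — contains both R and ¬R.
All 1 branch closes.
Every branch closed, so the premises entail the conclusion.

Yes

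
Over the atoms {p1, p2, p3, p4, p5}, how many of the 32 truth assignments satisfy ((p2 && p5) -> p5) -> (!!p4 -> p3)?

24

Initial set: {(((p2 && p5) -> p5) -> (!!p4 -> p3))}.
(((p2 && p5) -> p5) -> (!!p4 -> p3)): β-rule — branch into !((p2 && p5) -> p5)  //  (!!p4 -> p3).
  branch 1 (add !((p2 && p5) -> p5)):
    !((p2 && p5) -> p5): α-rule — add (p2 && p5), !p5.
    (p2 && p5): α-rule — add p2, p5.
    × closes — contains both p5 and !p5.
  branch 2 (add (!!p4 -> p3)):
    (!!p4 -> p3): β-rule — branch into !!!p4  //  p3.
      branch 2.1 (add !!!p4):
        !!!p4: drop double negation, giving !p4.
        ○ open, literals {p4=false}.
      branch 2.2 (add p3):
        ○ open, literals {p3=true}.
1 branch closed, 2 open.
Each open branch fixes some atoms; the unmentioned ones are free. Counting distinct full assignments: branch {p4=false} (p1, p2, p3, p5) contributes 16 new; branch {p3=true} (p1, p2, p4, p5) contributes 8 new. Total: 24.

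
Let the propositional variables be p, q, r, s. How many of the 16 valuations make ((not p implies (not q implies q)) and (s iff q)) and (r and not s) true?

Initial set: {(((not p implies (not q implies q)) and (s iff q)) and (r and not s))}.
(((not p implies (not q implies q)) and (s iff q)) and (r and not s)): α-rule — add ((not p implies (not q implies q)) and (s iff q)), (r and not s).
((not p implies (not q implies q)) and (s iff q)): α-rule — add (not p implies (not q implies q)), (s iff q).
(r and not s): α-rule — add r, not s.
(not p implies (not q implies q)): β-rule — branch into not not p  //  (not q implies q).
  branch 1 (add not not p):
    (s iff q): β-rule — branch into s, q  //  not s, not q.
      branch 1.1 (add s, q):
        × closes — contains both s and not s.
      branch 1.2 (add not s, not q):
        ○ open, literals {p=T, q=F, r=T, s=F}.
  branch 2 (add (not q implies q)):
    (s iff q): β-rule — branch into s, q  //  not s, not q.
      branch 2.1 (add s, q):
        × closes — contains both s and not s.
      branch 2.2 (add not s, not q):
        (not q implies q): β-rule — branch into not not q  //  q.
          branch 2.2.1 (add not not q):
            × closes — contains both q and not q.
          branch 2.2.2 (add q):
            × closes — contains both q and not q.
4 branches closed, 1 open.
Each open branch fixes some atoms; the unmentioned ones are free. Counting distinct full assignments: branch {p=T, q=F, r=T, s=F} (none free) contributes 1 new. Total: 1.

1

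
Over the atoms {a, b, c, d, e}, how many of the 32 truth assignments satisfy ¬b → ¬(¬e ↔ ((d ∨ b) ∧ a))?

Initial set: {(¬b → ¬(¬e ↔ ((d ∨ b) ∧ a)))}.
(¬b → ¬(¬e ↔ ((d ∨ b) ∧ a))): β-rule — branch into ¬¬b  //  ¬(¬e ↔ ((d ∨ b) ∧ a)).
  branch 1 (add ¬¬b):
    ○ open, literals {b=true}.
  branch 2 (add ¬(¬e ↔ ((d ∨ b) ∧ a))):
    ¬(¬e ↔ ((d ∨ b) ∧ a)): β-rule — branch into ¬e, ¬((d ∨ b) ∧ a)  //  ¬¬e, ((d ∨ b) ∧ a).
      branch 2.1 (add ¬e, ¬((d ∨ b) ∧ a)):
        ¬((d ∨ b) ∧ a): β-rule — branch into ¬(d ∨ b)  //  ¬a.
          branch 2.1.1 (add ¬(d ∨ b)):
            ¬(d ∨ b): α-rule — add ¬d, ¬b.
            ○ open, literals {b=false, d=false, e=false}.
          branch 2.1.2 (add ¬a):
            ○ open, literals {a=false, e=false}.
      branch 2.2 (add ¬¬e, ((d ∨ b) ∧ a)):
        ((d ∨ b) ∧ a): α-rule — add (d ∨ b), a.
        (d ∨ b): β-rule — branch into d  //  b.
          branch 2.2.1 (add d):
            ○ open, literals {a=true, d=true, e=true}.
          branch 2.2.2 (add b):
            ○ open, literals {a=true, b=true, e=true}.
0 branches closed, 5 open.
Each open branch fixes some atoms; the unmentioned ones are free. Counting distinct full assignments: branch {b=true} (a, c, d, e) contributes 16 new; branch {b=false, d=false, e=false} (a, c) contributes 4 new; branch {a=false, e=false} (b, c, d) contributes 2 new; branch {a=true, d=true, e=true} (b, c) contributes 2 new; branch {a=true, b=true, e=true} (c, d) contributes 0 new. Total: 24.

24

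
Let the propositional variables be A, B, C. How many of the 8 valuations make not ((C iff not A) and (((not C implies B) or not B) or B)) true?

Initial set: {T not ((C iff not A) and (((not C implies B) or not B) or B))}.
T not ((C iff not A) and (((not C implies B) or not B) or B)): β-rule — branch into F (C iff not A)  //  F (((not C implies B) or not B) or B).
  branch 1 (add F (C iff not A)):
    F (C iff not A): β-rule — branch into T C, F not A  //  F C, T not A.
      branch 1.1 (add T C, F not A):
        ○ open, literals {A=1, C=1}.
      branch 1.2 (add F C, T not A):
        ○ open, literals {A=0, C=0}.
  branch 2 (add F (((not C implies B) or not B) or B)):
    F (((not C implies B) or not B) or B): α-rule — add F ((not C implies B) or not B), F B.
    F ((not C implies B) or not B): α-rule — add F (not C implies B), F not B.
    × closes — contains both B and not B.
1 branch closed, 2 open.
Each open branch fixes some atoms; the unmentioned ones are free. Counting distinct full assignments: branch {A=1, C=1} (B) contributes 2 new; branch {A=0, C=0} (B) contributes 2 new. Total: 4.

4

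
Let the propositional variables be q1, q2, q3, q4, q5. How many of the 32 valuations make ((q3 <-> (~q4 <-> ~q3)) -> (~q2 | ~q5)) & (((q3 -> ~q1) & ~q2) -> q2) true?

Initial set: {(((q3 <-> (~q4 <-> ~q3)) -> (~q2 | ~q5)) & (((q3 -> ~q1) & ~q2) -> q2))}.
(((q3 <-> (~q4 <-> ~q3)) -> (~q2 | ~q5)) & (((q3 -> ~q1) & ~q2) -> q2)): α-rule — add ((q3 <-> (~q4 <-> ~q3)) -> (~q2 | ~q5)), (((q3 -> ~q1) & ~q2) -> q2).
((q3 <-> (~q4 <-> ~q3)) -> (~q2 | ~q5)): β-rule — branch into ~(q3 <-> (~q4 <-> ~q3))  //  (~q2 | ~q5).
  branch 1 (add ~(q3 <-> (~q4 <-> ~q3))):
    (((q3 -> ~q1) & ~q2) -> q2): β-rule — branch into ~((q3 -> ~q1) & ~q2)  //  q2.
      branch 1.1 (add ~((q3 -> ~q1) & ~q2)):
        ~(q3 <-> (~q4 <-> ~q3)): β-rule — branch into q3, ~(~q4 <-> ~q3)  //  ~q3, (~q4 <-> ~q3).
          branch 1.1.1 (add q3, ~(~q4 <-> ~q3)):
            ~((q3 -> ~q1) & ~q2): β-rule — branch into ~(q3 -> ~q1)  //  ~~q2.
              branch 1.1.1.1 (add ~(q3 -> ~q1)):
                ~(q3 -> ~q1): α-rule — add q3, ~~q1.
                ~(~q4 <-> ~q3): β-rule — branch into ~q4, ~~q3  //  ~~q4, ~q3.
                  branch 1.1.1.1.1 (add ~q4, ~~q3):
                    ○ open, literals {q1=true, q3=true, q4=false}.
                  branch 1.1.1.1.2 (add ~~q4, ~q3):
                    × closes — contains both q3 and ~q3.
              branch 1.1.1.2 (add ~~q2):
                ~(~q4 <-> ~q3): β-rule — branch into ~q4, ~~q3  //  ~~q4, ~q3.
                  branch 1.1.1.2.1 (add ~q4, ~~q3):
                    ○ open, literals {q2=true, q3=true, q4=false}.
                  branch 1.1.1.2.2 (add ~~q4, ~q3):
                    × closes — contains both q3 and ~q3.
          branch 1.1.2 (add ~q3, (~q4 <-> ~q3)):
            ~((q3 -> ~q1) & ~q2): β-rule — branch into ~(q3 -> ~q1)  //  ~~q2.
              branch 1.1.2.1 (add ~(q3 -> ~q1)):
                ~(q3 -> ~q1): α-rule — add q3, ~~q1.
                × closes — contains both q3 and ~q3.
              branch 1.1.2.2 (add ~~q2):
                (~q4 <-> ~q3): β-rule — branch into ~q4, ~q3  //  ~~q4, ~~q3.
                  branch 1.1.2.2.1 (add ~q4, ~q3):
                    ○ open, literals {q2=true, q3=false, q4=false}.
                  branch 1.1.2.2.2 (add ~~q4, ~~q3):
                    × closes — contains both q3 and ~q3.
      branch 1.2 (add q2):
        ~(q3 <-> (~q4 <-> ~q3)): β-rule — branch into q3, ~(~q4 <-> ~q3)  //  ~q3, (~q4 <-> ~q3).
          branch 1.2.1 (add q3, ~(~q4 <-> ~q3)):
            ~(~q4 <-> ~q3): β-rule — branch into ~q4, ~~q3  //  ~~q4, ~q3.
              branch 1.2.1.1 (add ~q4, ~~q3):
                ○ open, literals {q2=true, q3=true, q4=false}.
              branch 1.2.1.2 (add ~~q4, ~q3):
                × closes — contains both q3 and ~q3.
          branch 1.2.2 (add ~q3, (~q4 <-> ~q3)):
            (~q4 <-> ~q3): β-rule — branch into ~q4, ~q3  //  ~~q4, ~~q3.
              branch 1.2.2.1 (add ~q4, ~q3):
                ○ open, literals {q2=true, q3=false, q4=false}.
              branch 1.2.2.2 (add ~~q4, ~~q3):
                × closes — contains both q3 and ~q3.
  branch 2 (add (~q2 | ~q5)):
    (((q3 -> ~q1) & ~q2) -> q2): β-rule — branch into ~((q3 -> ~q1) & ~q2)  //  q2.
      branch 2.1 (add ~((q3 -> ~q1) & ~q2)):
        (~q2 | ~q5): β-rule — branch into ~q2  //  ~q5.
          branch 2.1.1 (add ~q2):
            ~((q3 -> ~q1) & ~q2): β-rule — branch into ~(q3 -> ~q1)  //  ~~q2.
              branch 2.1.1.1 (add ~(q3 -> ~q1)):
                ~(q3 -> ~q1): α-rule — add q3, ~~q1.
                ○ open, literals {q1=true, q2=false, q3=true}.
              branch 2.1.1.2 (add ~~q2):
                × closes — contains both q2 and ~q2.
          branch 2.1.2 (add ~q5):
            ~((q3 -> ~q1) & ~q2): β-rule — branch into ~(q3 -> ~q1)  //  ~~q2.
              branch 2.1.2.1 (add ~(q3 -> ~q1)):
                ~(q3 -> ~q1): α-rule — add q3, ~~q1.
                ○ open, literals {q1=true, q3=true, q5=false}.
              branch 2.1.2.2 (add ~~q2):
                ○ open, literals {q2=true, q5=false}.
      branch 2.2 (add q2):
        (~q2 | ~q5): β-rule — branch into ~q2  //  ~q5.
          branch 2.2.1 (add ~q2):
            × closes — contains both q2 and ~q2.
          branch 2.2.2 (add ~q5):
            ○ open, literals {q2=true, q5=false}.
8 branches closed, 9 open.
Each open branch fixes some atoms; the unmentioned ones are free. Counting distinct full assignments: branch {q1=true, q3=true, q4=false} (q2, q5) contributes 4 new; branch {q2=true, q3=true, q4=false} (q1, q5) contributes 2 new; branch {q2=true, q3=false, q4=false} (q1, q5) contributes 4 new; branch {q2=true, q3=true, q4=false} (q1, q5) contributes 0 new; branch {q2=true, q3=false, q4=false} (q1, q5) contributes 0 new; branch {q1=true, q2=false, q3=true} (q4, q5) contributes 2 new; branch {q1=true, q3=true, q5=false} (q2, q4) contributes 1 new; branch {q2=true, q5=false} (q1, q3, q4) contributes 3 new; branch {q2=true, q5=false} (q1, q3, q4) contributes 0 new. Total: 16.

16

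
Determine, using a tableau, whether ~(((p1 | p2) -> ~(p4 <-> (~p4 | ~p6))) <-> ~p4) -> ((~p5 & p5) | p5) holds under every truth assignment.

Assume the negation and expand:
Initial set: {~(~(((p1 | p2) -> ~(p4 <-> (~p4 | ~p6))) <-> ~p4) -> ((~p5 & p5) | p5))}.
~(~(((p1 | p2) -> ~(p4 <-> (~p4 | ~p6))) <-> ~p4) -> ((~p5 & p5) | p5)): α-rule — add ~(((p1 | p2) -> ~(p4 <-> (~p4 | ~p6))) <-> ~p4), ~((~p5 & p5) | p5).
~((~p5 & p5) | p5): α-rule — add ~(~p5 & p5), ~p5.
~(((p1 | p2) -> ~(p4 <-> (~p4 | ~p6))) <-> ~p4): β-rule — branch into ((p1 | p2) -> ~(p4 <-> (~p4 | ~p6))), ~~p4  //  ~((p1 | p2) -> ~(p4 <-> (~p4 | ~p6))), ~p4.
  branch 1 (add ((p1 | p2) -> ~(p4 <-> (~p4 | ~p6))), ~~p4):
    ~(~p5 & p5): β-rule — branch into ~~p5  //  ~p5.
      branch 1.1 (add ~~p5):
        × closes — contains both p5 and ~p5.
      branch 1.2 (add ~p5):
        ((p1 | p2) -> ~(p4 <-> (~p4 | ~p6))): β-rule — branch into ~(p1 | p2)  //  ~(p4 <-> (~p4 | ~p6)).
          branch 1.2.1 (add ~(p1 | p2)):
            ~(p1 | p2): α-rule — add ~p1, ~p2.
            ○ open, literals {p1=F, p2=F, p4=T, p5=F}.
          branch 1.2.2 (add ~(p4 <-> (~p4 | ~p6))):
            ~(p4 <-> (~p4 | ~p6)): β-rule — branch into p4, ~(~p4 | ~p6)  //  ~p4, (~p4 | ~p6).
              branch 1.2.2.1 (add p4, ~(~p4 | ~p6)):
                ~(~p4 | ~p6): α-rule — add ~~p4, ~~p6.
                ○ open, literals {p4=T, p5=F, p6=T}.
              branch 1.2.2.2 (add ~p4, (~p4 | ~p6)):
                × closes — contains both p4 and ~p4.
  branch 2 (add ~((p1 | p2) -> ~(p4 <-> (~p4 | ~p6))), ~p4):
    ~((p1 | p2) -> ~(p4 <-> (~p4 | ~p6))): α-rule — add (p1 | p2), ~~(p4 <-> (~p4 | ~p6)).
    ~(~p5 & p5): β-rule — branch into ~~p5  //  ~p5.
      branch 2.1 (add ~~p5):
        × closes — contains both p5 and ~p5.
      branch 2.2 (add ~p5):
        (p1 | p2): β-rule — branch into p1  //  p2.
          branch 2.2.1 (add p1):
            ~~(p4 <-> (~p4 | ~p6)): β-rule — branch into p4, (~p4 | ~p6)  //  ~p4, ~(~p4 | ~p6).
              branch 2.2.1.1 (add p4, (~p4 | ~p6)):
                × closes — contains both p4 and ~p4.
              branch 2.2.1.2 (add ~p4, ~(~p4 | ~p6)):
                ~(~p4 | ~p6): α-rule — add ~~p4, ~~p6.
                × closes — contains both p4 and ~p4.
          branch 2.2.2 (add p2):
            ~~(p4 <-> (~p4 | ~p6)): β-rule — branch into p4, (~p4 | ~p6)  //  ~p4, ~(~p4 | ~p6).
              branch 2.2.2.1 (add p4, (~p4 | ~p6)):
                × closes — contains both p4 and ~p4.
              branch 2.2.2.2 (add ~p4, ~(~p4 | ~p6)):
                ~(~p4 | ~p6): α-rule — add ~~p4, ~~p6.
                × closes — contains both p4 and ~p4.
7 branches closed, 2 open.
An open branch gives a countermodel: p1=F, p2=F, p4=T, p5=F (unmentioned atoms arbitrary); under it the original formula is false.

Not valid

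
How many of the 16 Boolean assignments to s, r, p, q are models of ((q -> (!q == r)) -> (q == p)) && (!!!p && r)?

4

Initial set: {(((q -> (!q == r)) -> (q == p)) && (!!!p && r))}.
(((q -> (!q == r)) -> (q == p)) && (!!!p && r)): α-rule — add ((q -> (!q == r)) -> (q == p)), (!!!p && r).
(!!!p && r): α-rule — add !!!p, r.
!!!p: drop double negation, giving !p.
((q -> (!q == r)) -> (q == p)): β-rule — branch into !(q -> (!q == r))  //  (q == p).
  branch 1 (add !(q -> (!q == r))):
    !(q -> (!q == r)): α-rule — add q, !(!q == r).
    !(!q == r): β-rule — branch into !q, !r  //  !!q, r.
      branch 1.1 (add !q, !r):
        × closes — contains both q and !q.
      branch 1.2 (add !!q, r):
        ○ open, literals {p=false, q=true, r=true}.
  branch 2 (add (q == p)):
    (q == p): β-rule — branch into q, p  //  !q, !p.
      branch 2.1 (add q, p):
        × closes — contains both p and !p.
      branch 2.2 (add !q, !p):
        ○ open, literals {p=false, q=false, r=true}.
2 branches closed, 2 open.
Each open branch fixes some atoms; the unmentioned ones are free. Counting distinct full assignments: branch {p=false, q=true, r=true} (s) contributes 2 new; branch {p=false, q=false, r=true} (s) contributes 2 new. Total: 4.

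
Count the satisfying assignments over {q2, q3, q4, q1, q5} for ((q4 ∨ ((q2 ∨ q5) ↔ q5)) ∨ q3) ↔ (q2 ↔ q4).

Initial set: {(((q4 ∨ ((q2 ∨ q5) ↔ q5)) ∨ q3) ↔ (q2 ↔ q4))}.
(((q4 ∨ ((q2 ∨ q5) ↔ q5)) ∨ q3) ↔ (q2 ↔ q4)): β-rule — branch into ((q4 ∨ ((q2 ∨ q5) ↔ q5)) ∨ q3), (q2 ↔ q4)  //  ¬((q4 ∨ ((q2 ∨ q5) ↔ q5)) ∨ q3), ¬(q2 ↔ q4).
  branch 1 (add ((q4 ∨ ((q2 ∨ q5) ↔ q5)) ∨ q3), (q2 ↔ q4)):
    ((q4 ∨ ((q2 ∨ q5) ↔ q5)) ∨ q3): β-rule — branch into (q4 ∨ ((q2 ∨ q5) ↔ q5))  //  q3.
      branch 1.1 (add (q4 ∨ ((q2 ∨ q5) ↔ q5))):
        (q2 ↔ q4): β-rule — branch into q2, q4  //  ¬q2, ¬q4.
          branch 1.1.1 (add q2, q4):
            (q4 ∨ ((q2 ∨ q5) ↔ q5)): β-rule — branch into q4  //  ((q2 ∨ q5) ↔ q5).
              branch 1.1.1.1 (add q4):
                ○ open, literals {q2=T, q4=T}.
              branch 1.1.1.2 (add ((q2 ∨ q5) ↔ q5)):
                ((q2 ∨ q5) ↔ q5): β-rule — branch into (q2 ∨ q5), q5  //  ¬(q2 ∨ q5), ¬q5.
                  branch 1.1.1.2.1 (add (q2 ∨ q5), q5):
                    (q2 ∨ q5): β-rule — branch into q2  //  q5.
                      branch 1.1.1.2.1.1 (add q2):
                        ○ open, literals {q2=T, q4=T, q5=T}.
                      branch 1.1.1.2.1.2 (add q5):
                        ○ open, literals {q2=T, q4=T, q5=T}.
                  branch 1.1.1.2.2 (add ¬(q2 ∨ q5), ¬q5):
                    ¬(q2 ∨ q5): α-rule — add ¬q2, ¬q5.
                    × closes — contains both q2 and ¬q2.
          branch 1.1.2 (add ¬q2, ¬q4):
            (q4 ∨ ((q2 ∨ q5) ↔ q5)): β-rule — branch into q4  //  ((q2 ∨ q5) ↔ q5).
              branch 1.1.2.1 (add q4):
                × closes — contains both q4 and ¬q4.
              branch 1.1.2.2 (add ((q2 ∨ q5) ↔ q5)):
                ((q2 ∨ q5) ↔ q5): β-rule — branch into (q2 ∨ q5), q5  //  ¬(q2 ∨ q5), ¬q5.
                  branch 1.1.2.2.1 (add (q2 ∨ q5), q5):
                    (q2 ∨ q5): β-rule — branch into q2  //  q5.
                      branch 1.1.2.2.1.1 (add q2):
                        × closes — contains both q2 and ¬q2.
                      branch 1.1.2.2.1.2 (add q5):
                        ○ open, literals {q2=F, q4=F, q5=T}.
                  branch 1.1.2.2.2 (add ¬(q2 ∨ q5), ¬q5):
                    ¬(q2 ∨ q5): α-rule — add ¬q2, ¬q5.
                    ○ open, literals {q2=F, q4=F, q5=F}.
      branch 1.2 (add q3):
        (q2 ↔ q4): β-rule — branch into q2, q4  //  ¬q2, ¬q4.
          branch 1.2.1 (add q2, q4):
            ○ open, literals {q2=T, q3=T, q4=T}.
          branch 1.2.2 (add ¬q2, ¬q4):
            ○ open, literals {q2=F, q3=T, q4=F}.
  branch 2 (add ¬((q4 ∨ ((q2 ∨ q5) ↔ q5)) ∨ q3), ¬(q2 ↔ q4)):
    ¬((q4 ∨ ((q2 ∨ q5) ↔ q5)) ∨ q3): α-rule — add ¬(q4 ∨ ((q2 ∨ q5) ↔ q5)), ¬q3.
    ¬(q4 ∨ ((q2 ∨ q5) ↔ q5)): α-rule — add ¬q4, ¬((q2 ∨ q5) ↔ q5).
    ¬(q2 ↔ q4): β-rule — branch into q2, ¬q4  //  ¬q2, q4.
      branch 2.1 (add q2, ¬q4):
        ¬((q2 ∨ q5) ↔ q5): β-rule — branch into (q2 ∨ q5), ¬q5  //  ¬(q2 ∨ q5), q5.
          branch 2.1.1 (add (q2 ∨ q5), ¬q5):
            (q2 ∨ q5): β-rule — branch into q2  //  q5.
              branch 2.1.1.1 (add q2):
                ○ open, literals {q2=T, q3=F, q4=F, q5=F}.
              branch 2.1.1.2 (add q5):
                × closes — contains both q5 and ¬q5.
          branch 2.1.2 (add ¬(q2 ∨ q5), q5):
            ¬(q2 ∨ q5): α-rule — add ¬q2, ¬q5.
            × closes — contains both q2 and ¬q2.
      branch 2.2 (add ¬q2, q4):
        × closes — contains both q4 and ¬q4.
6 branches closed, 8 open.
Each open branch fixes some atoms; the unmentioned ones are free. Counting distinct full assignments: branch {q2=T, q4=T} (q3, q1, q5) contributes 8 new; branch {q2=T, q4=T, q5=T} (q3, q1) contributes 0 new; branch {q2=T, q4=T, q5=T} (q3, q1) contributes 0 new; branch {q2=F, q4=F, q5=T} (q3, q1) contributes 4 new; branch {q2=F, q4=F, q5=F} (q3, q1) contributes 4 new; branch {q2=T, q3=T, q4=T} (q1, q5) contributes 0 new; branch {q2=F, q3=T, q4=F} (q1, q5) contributes 0 new; branch {q2=T, q3=F, q4=F, q5=F} (q1) contributes 2 new. Total: 18.

18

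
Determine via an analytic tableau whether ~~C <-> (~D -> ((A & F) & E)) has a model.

Satisfiable

Initial set: {(~~C <-> (~D -> ((A & F) & E)))}.
(~~C <-> (~D -> ((A & F) & E))): β-rule — branch into ~~C, (~D -> ((A & F) & E))  //  ~~~C, ~(~D -> ((A & F) & E)).
  branch 1 (add ~~C, (~D -> ((A & F) & E))):
    ~~C: drop double negation, giving C.
    (~D -> ((A & F) & E)): β-rule — branch into ~~D  //  ((A & F) & E).
      branch 1.1 (add ~~D):
        ○ open, literals {C=T, D=T}.
      branch 1.2 (add ((A & F) & E)):
        ((A & F) & E): α-rule — add (A & F), E.
        (A & F): α-rule — add A, F.
        ○ open, literals {A=T, C=T, E=T, F=T}.
  branch 2 (add ~~~C, ~(~D -> ((A & F) & E))):
    ~~~C: drop double negation, giving ~C.
    ~(~D -> ((A & F) & E)): α-rule — add ~D, ~((A & F) & E).
    ~((A & F) & E): β-rule — branch into ~(A & F)  //  ~E.
      branch 2.1 (add ~(A & F)):
        ~(A & F): β-rule — branch into ~A  //  ~F.
          branch 2.1.1 (add ~A):
            ○ open, literals {A=F, C=F, D=F}.
          branch 2.1.2 (add ~F):
            ○ open, literals {C=F, D=F, F=F}.
      branch 2.2 (add ~E):
        ○ open, literals {C=F, D=F, E=F}.
0 branches closed, 5 open.
An open branch gives a satisfying assignment: C=T, D=T.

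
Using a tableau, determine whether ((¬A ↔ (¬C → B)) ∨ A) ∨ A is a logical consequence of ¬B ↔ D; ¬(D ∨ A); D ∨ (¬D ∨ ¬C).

Yes

Initial set: {T (¬B ↔ D); T ¬(D ∨ A); T (D ∨ (¬D ∨ ¬C)); F (((¬A ↔ (¬C → B)) ∨ A) ∨ A)}.
T ¬(D ∨ A): α-rule — add F D, F A.
F (((¬A ↔ (¬C → B)) ∨ A) ∨ A): α-rule — add F ((¬A ↔ (¬C → B)) ∨ A), F A.
F ((¬A ↔ (¬C → B)) ∨ A): α-rule — add F (¬A ↔ (¬C → B)), F A.
T (¬B ↔ D): β-rule — branch into T ¬B, T D  //  F ¬B, F D.
  branch 1 (add T ¬B, T D):
    × closes — contains both D and ¬D.
  branch 2 (add F ¬B, F D):
    T (D ∨ (¬D ∨ ¬C)): β-rule — branch into T D  //  T (¬D ∨ ¬C).
      branch 2.1 (add T D):
        × closes — contains both D and ¬D.
      branch 2.2 (add T (¬D ∨ ¬C)):
        F (¬A ↔ (¬C → B)): β-rule — branch into T ¬A, F (¬C → B)  //  F ¬A, T (¬C → B).
          branch 2.2.1 (add T ¬A, F (¬C → B)):
            F (¬C → B): α-rule — add T ¬C, F B.
            × closes — contains both B and ¬B.
          branch 2.2.2 (add F ¬A, T (¬C → B)):
            × closes — contains both A and ¬A.
All 4 branches close.
Every branch closed, so the premises entail the conclusion.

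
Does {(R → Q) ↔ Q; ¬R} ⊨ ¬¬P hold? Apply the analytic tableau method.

No

Initial set: {T ((R → Q) ↔ Q); T ¬R; F ¬¬P}.
F ¬¬P: drop double negation, giving F P.
T ((R → Q) ↔ Q): β-rule — branch into T (R → Q), T Q  //  F (R → Q), F Q.
  branch 1 (add T (R → Q), T Q):
    T (R → Q): β-rule — branch into F R  //  T Q.
      branch 1.1 (add F R):
        ○ open, literals {P=0, Q=1, R=0}.
      branch 1.2 (add T Q):
        ○ open, literals {P=0, Q=1, R=0}.
  branch 2 (add F (R → Q), F Q):
    F (R → Q): α-rule — add T R, F Q.
    × closes — contains both R and ¬R.
1 branch closed, 2 open.
An open branch gives a countermodel: P=0, Q=1, R=0 (unmentioned atoms arbitrary); the premises hold there but the conclusion fails.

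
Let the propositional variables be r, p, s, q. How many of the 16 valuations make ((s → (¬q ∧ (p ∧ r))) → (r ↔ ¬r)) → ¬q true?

Initial set: {(((s → (¬q ∧ (p ∧ r))) → (r ↔ ¬r)) → ¬q)}.
(((s → (¬q ∧ (p ∧ r))) → (r ↔ ¬r)) → ¬q): β-rule — branch into ¬((s → (¬q ∧ (p ∧ r))) → (r ↔ ¬r))  //  ¬q.
  branch 1 (add ¬((s → (¬q ∧ (p ∧ r))) → (r ↔ ¬r))):
    ¬((s → (¬q ∧ (p ∧ r))) → (r ↔ ¬r)): α-rule — add (s → (¬q ∧ (p ∧ r))), ¬(r ↔ ¬r).
    (s → (¬q ∧ (p ∧ r))): β-rule — branch into ¬s  //  (¬q ∧ (p ∧ r)).
      branch 1.1 (add ¬s):
        ¬(r ↔ ¬r): β-rule — branch into r, ¬¬r  //  ¬r, ¬r.
          branch 1.1.1 (add r, ¬¬r):
            ○ open, literals {r=true, s=false}.
          branch 1.1.2 (add ¬r, ¬r):
            ○ open, literals {r=false, s=false}.
      branch 1.2 (add (¬q ∧ (p ∧ r))):
        (¬q ∧ (p ∧ r)): α-rule — add ¬q, (p ∧ r).
        (p ∧ r): α-rule — add p, r.
        ¬(r ↔ ¬r): β-rule — branch into r, ¬¬r  //  ¬r, ¬r.
          branch 1.2.1 (add r, ¬¬r):
            ○ open, literals {p=true, q=false, r=true}.
          branch 1.2.2 (add ¬r, ¬r):
            × closes — contains both r and ¬r.
  branch 2 (add ¬q):
    ○ open, literals {q=false}.
1 branch closed, 4 open.
Each open branch fixes some atoms; the unmentioned ones are free. Counting distinct full assignments: branch {r=true, s=false} (p, q) contributes 4 new; branch {r=false, s=false} (p, q) contributes 4 new; branch {p=true, q=false, r=true} (s) contributes 1 new; branch {q=false} (r, p, s) contributes 3 new. Total: 12.

12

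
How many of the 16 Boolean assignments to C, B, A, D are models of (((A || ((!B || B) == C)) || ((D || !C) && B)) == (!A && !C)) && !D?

1

Initial set: {((((A || ((!B || B) == C)) || ((D || !C) && B)) == (!A && !C)) && !D)}.
((((A || ((!B || B) == C)) || ((D || !C) && B)) == (!A && !C)) && !D): α-rule — add (((A || ((!B || B) == C)) || ((D || !C) && B)) == (!A && !C)), !D.
(((A || ((!B || B) == C)) || ((D || !C) && B)) == (!A && !C)): β-rule — branch into ((A || ((!B || B) == C)) || ((D || !C) && B)), (!A && !C)  //  !((A || ((!B || B) == C)) || ((D || !C) && B)), !(!A && !C).
  branch 1 (add ((A || ((!B || B) == C)) || ((D || !C) && B)), (!A && !C)):
    (!A && !C): α-rule — add !A, !C.
    ((A || ((!B || B) == C)) || ((D || !C) && B)): β-rule — branch into (A || ((!B || B) == C))  //  ((D || !C) && B).
      branch 1.1 (add (A || ((!B || B) == C))):
        (A || ((!B || B) == C)): β-rule — branch into A  //  ((!B || B) == C).
          branch 1.1.1 (add A):
            × closes — contains both A and !A.
          branch 1.1.2 (add ((!B || B) == C)):
            ((!B || B) == C): β-rule — branch into (!B || B), C  //  !(!B || B), !C.
              branch 1.1.2.1 (add (!B || B), C):
                × closes — contains both C and !C.
              branch 1.1.2.2 (add !(!B || B), !C):
                !(!B || B): α-rule — add !!B, !B.
                × closes — contains both B and !B.
      branch 1.2 (add ((D || !C) && B)):
        ((D || !C) && B): α-rule — add (D || !C), B.
        (D || !C): β-rule — branch into D  //  !C.
          branch 1.2.1 (add D):
            × closes — contains both D and !D.
          branch 1.2.2 (add !C):
            ○ open, literals {A=false, B=true, C=false, D=false}.
  branch 2 (add !((A || ((!B || B) == C)) || ((D || !C) && B)), !(!A && !C)):
    !((A || ((!B || B) == C)) || ((D || !C) && B)): α-rule — add !(A || ((!B || B) == C)), !((D || !C) && B).
    !(A || ((!B || B) == C)): α-rule — add !A, !((!B || B) == C).
    !(!A && !C): β-rule — branch into !!A  //  !!C.
      branch 2.1 (add !!A):
        × closes — contains both A and !A.
      branch 2.2 (add !!C):
        !((D || !C) && B): β-rule — branch into !(D || !C)  //  !B.
          branch 2.2.1 (add !(D || !C)):
            !(D || !C): α-rule — add !D, !!C.
            !((!B || B) == C): β-rule — branch into (!B || B), !C  //  !(!B || B), C.
              branch 2.2.1.1 (add (!B || B), !C):
                × closes — contains both C and !C.
              branch 2.2.1.2 (add !(!B || B), C):
                !(!B || B): α-rule — add !!B, !B.
                × closes — contains both B and !B.
          branch 2.2.2 (add !B):
            !((!B || B) == C): β-rule — branch into (!B || B), !C  //  !(!B || B), C.
              branch 2.2.2.1 (add (!B || B), !C):
                × closes — contains both C and !C.
              branch 2.2.2.2 (add !(!B || B), C):
                !(!B || B): α-rule — add !!B, !B.
                × closes — contains both B and !B.
9 branches closed, 1 open.
Each open branch fixes some atoms; the unmentioned ones are free. Counting distinct full assignments: branch {A=false, B=true, C=false, D=false} (none free) contributes 1 new. Total: 1.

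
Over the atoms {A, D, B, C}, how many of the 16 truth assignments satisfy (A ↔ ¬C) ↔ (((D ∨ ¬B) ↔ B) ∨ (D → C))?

8

Initial set: {((A ↔ ¬C) ↔ (((D ∨ ¬B) ↔ B) ∨ (D → C)))}.
((A ↔ ¬C) ↔ (((D ∨ ¬B) ↔ B) ∨ (D → C))): β-rule — branch into (A ↔ ¬C), (((D ∨ ¬B) ↔ B) ∨ (D → C))  //  ¬(A ↔ ¬C), ¬(((D ∨ ¬B) ↔ B) ∨ (D → C)).
  branch 1 (add (A ↔ ¬C), (((D ∨ ¬B) ↔ B) ∨ (D → C))):
    (A ↔ ¬C): β-rule — branch into A, ¬C  //  ¬A, ¬¬C.
      branch 1.1 (add A, ¬C):
        (((D ∨ ¬B) ↔ B) ∨ (D → C)): β-rule — branch into ((D ∨ ¬B) ↔ B)  //  (D → C).
          branch 1.1.1 (add ((D ∨ ¬B) ↔ B)):
            ((D ∨ ¬B) ↔ B): β-rule — branch into (D ∨ ¬B), B  //  ¬(D ∨ ¬B), ¬B.
              branch 1.1.1.1 (add (D ∨ ¬B), B):
                (D ∨ ¬B): β-rule — branch into D  //  ¬B.
                  branch 1.1.1.1.1 (add D):
                    ○ open, literals {A=true, B=true, C=false, D=true}.
                  branch 1.1.1.1.2 (add ¬B):
                    × closes — contains both B and ¬B.
              branch 1.1.1.2 (add ¬(D ∨ ¬B), ¬B):
                ¬(D ∨ ¬B): α-rule — add ¬D, ¬¬B.
                × closes — contains both B and ¬B.
          branch 1.1.2 (add (D → C)):
            (D → C): β-rule — branch into ¬D  //  C.
              branch 1.1.2.1 (add ¬D):
                ○ open, literals {A=true, C=false, D=false}.
              branch 1.1.2.2 (add C):
                × closes — contains both C and ¬C.
      branch 1.2 (add ¬A, ¬¬C):
        (((D ∨ ¬B) ↔ B) ∨ (D → C)): β-rule — branch into ((D ∨ ¬B) ↔ B)  //  (D → C).
          branch 1.2.1 (add ((D ∨ ¬B) ↔ B)):
            ((D ∨ ¬B) ↔ B): β-rule — branch into (D ∨ ¬B), B  //  ¬(D ∨ ¬B), ¬B.
              branch 1.2.1.1 (add (D ∨ ¬B), B):
                (D ∨ ¬B): β-rule — branch into D  //  ¬B.
                  branch 1.2.1.1.1 (add D):
                    ○ open, literals {A=false, B=true, C=true, D=true}.
                  branch 1.2.1.1.2 (add ¬B):
                    × closes — contains both B and ¬B.
              branch 1.2.1.2 (add ¬(D ∨ ¬B), ¬B):
                ¬(D ∨ ¬B): α-rule — add ¬D, ¬¬B.
                × closes — contains both B and ¬B.
          branch 1.2.2 (add (D → C)):
            (D → C): β-rule — branch into ¬D  //  C.
              branch 1.2.2.1 (add ¬D):
                ○ open, literals {A=false, C=true, D=false}.
              branch 1.2.2.2 (add C):
                ○ open, literals {A=false, C=true}.
  branch 2 (add ¬(A ↔ ¬C), ¬(((D ∨ ¬B) ↔ B) ∨ (D → C))):
    ¬(((D ∨ ¬B) ↔ B) ∨ (D → C)): α-rule — add ¬((D ∨ ¬B) ↔ B), ¬(D → C).
    ¬(D → C): α-rule — add D, ¬C.
    ¬(A ↔ ¬C): β-rule — branch into A, ¬¬C  //  ¬A, ¬C.
      branch 2.1 (add A, ¬¬C):
        × closes — contains both C and ¬C.
      branch 2.2 (add ¬A, ¬C):
        ¬((D ∨ ¬B) ↔ B): β-rule — branch into (D ∨ ¬B), ¬B  //  ¬(D ∨ ¬B), B.
          branch 2.2.1 (add (D ∨ ¬B), ¬B):
            (D ∨ ¬B): β-rule — branch into D  //  ¬B.
              branch 2.2.1.1 (add D):
                ○ open, literals {A=false, B=false, C=false, D=true}.
              branch 2.2.1.2 (add ¬B):
                ○ open, literals {A=false, B=false, C=false, D=true}.
          branch 2.2.2 (add ¬(D ∨ ¬B), B):
            ¬(D ∨ ¬B): α-rule — add ¬D, ¬¬B.
            × closes — contains both D and ¬D.
7 branches closed, 7 open.
Each open branch fixes some atoms; the unmentioned ones are free. Counting distinct full assignments: branch {A=true, B=true, C=false, D=true} (none free) contributes 1 new; branch {A=true, C=false, D=false} (B) contributes 2 new; branch {A=false, B=true, C=true, D=true} (none free) contributes 1 new; branch {A=false, C=true, D=false} (B) contributes 2 new; branch {A=false, C=true} (D, B) contributes 1 new; branch {A=false, B=false, C=false, D=true} (none free) contributes 1 new; branch {A=false, B=false, C=false, D=true} (none free) contributes 0 new. Total: 8.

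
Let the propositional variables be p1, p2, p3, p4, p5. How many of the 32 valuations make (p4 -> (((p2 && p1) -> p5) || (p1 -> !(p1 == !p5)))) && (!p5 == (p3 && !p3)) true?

16

Initial set: {((p4 -> (((p2 && p1) -> p5) || (p1 -> !(p1 == !p5)))) && (!p5 == (p3 && !p3)))}.
((p4 -> (((p2 && p1) -> p5) || (p1 -> !(p1 == !p5)))) && (!p5 == (p3 && !p3))): α-rule — add (p4 -> (((p2 && p1) -> p5) || (p1 -> !(p1 == !p5)))), (!p5 == (p3 && !p3)).
(p4 -> (((p2 && p1) -> p5) || (p1 -> !(p1 == !p5)))): β-rule — branch into !p4  //  (((p2 && p1) -> p5) || (p1 -> !(p1 == !p5))).
  branch 1 (add !p4):
    (!p5 == (p3 && !p3)): β-rule — branch into !p5, (p3 && !p3)  //  !!p5, !(p3 && !p3).
      branch 1.1 (add !p5, (p3 && !p3)):
        (p3 && !p3): α-rule — add p3, !p3.
        × closes — contains both p3 and !p3.
      branch 1.2 (add !!p5, !(p3 && !p3)):
        !(p3 && !p3): β-rule — branch into !p3  //  !!p3.
          branch 1.2.1 (add !p3):
            ○ open, literals {p3=0, p4=0, p5=1}.
          branch 1.2.2 (add !!p3):
            ○ open, literals {p3=1, p4=0, p5=1}.
  branch 2 (add (((p2 && p1) -> p5) || (p1 -> !(p1 == !p5)))):
    (!p5 == (p3 && !p3)): β-rule — branch into !p5, (p3 && !p3)  //  !!p5, !(p3 && !p3).
      branch 2.1 (add !p5, (p3 && !p3)):
        (p3 && !p3): α-rule — add p3, !p3.
        × closes — contains both p3 and !p3.
      branch 2.2 (add !!p5, !(p3 && !p3)):
        (((p2 && p1) -> p5) || (p1 -> !(p1 == !p5))): β-rule — branch into ((p2 && p1) -> p5)  //  (p1 -> !(p1 == !p5)).
          branch 2.2.1 (add ((p2 && p1) -> p5)):
            !(p3 && !p3): β-rule — branch into !p3  //  !!p3.
              branch 2.2.1.1 (add !p3):
                ((p2 && p1) -> p5): β-rule — branch into !(p2 && p1)  //  p5.
                  branch 2.2.1.1.1 (add !(p2 && p1)):
                    !(p2 && p1): β-rule — branch into !p2  //  !p1.
                      branch 2.2.1.1.1.1 (add !p2):
                        ○ open, literals {p2=0, p3=0, p5=1}.
                      branch 2.2.1.1.1.2 (add !p1):
                        ○ open, literals {p1=0, p3=0, p5=1}.
                  branch 2.2.1.1.2 (add p5):
                    ○ open, literals {p3=0, p5=1}.
              branch 2.2.1.2 (add !!p3):
                ((p2 && p1) -> p5): β-rule — branch into !(p2 && p1)  //  p5.
                  branch 2.2.1.2.1 (add !(p2 && p1)):
                    !(p2 && p1): β-rule — branch into !p2  //  !p1.
                      branch 2.2.1.2.1.1 (add !p2):
                        ○ open, literals {p2=0, p3=1, p5=1}.
                      branch 2.2.1.2.1.2 (add !p1):
                        ○ open, literals {p1=0, p3=1, p5=1}.
                  branch 2.2.1.2.2 (add p5):
                    ○ open, literals {p3=1, p5=1}.
          branch 2.2.2 (add (p1 -> !(p1 == !p5))):
            !(p3 && !p3): β-rule — branch into !p3  //  !!p3.
              branch 2.2.2.1 (add !p3):
                (p1 -> !(p1 == !p5)): β-rule — branch into !p1  //  !(p1 == !p5).
                  branch 2.2.2.1.1 (add !p1):
                    ○ open, literals {p1=0, p3=0, p5=1}.
                  branch 2.2.2.1.2 (add !(p1 == !p5)):
                    !(p1 == !p5): β-rule — branch into p1, !!p5  //  !p1, !p5.
                      branch 2.2.2.1.2.1 (add p1, !!p5):
                        ○ open, literals {p1=1, p3=0, p5=1}.
                      branch 2.2.2.1.2.2 (add !p1, !p5):
                        × closes — contains both p5 and !p5.
              branch 2.2.2.2 (add !!p3):
                (p1 -> !(p1 == !p5)): β-rule — branch into !p1  //  !(p1 == !p5).
                  branch 2.2.2.2.1 (add !p1):
                    ○ open, literals {p1=0, p3=1, p5=1}.
                  branch 2.2.2.2.2 (add !(p1 == !p5)):
                    !(p1 == !p5): β-rule — branch into p1, !!p5  //  !p1, !p5.
                      branch 2.2.2.2.2.1 (add p1, !!p5):
                        ○ open, literals {p1=1, p3=1, p5=1}.
                      branch 2.2.2.2.2.2 (add !p1, !p5):
                        × closes — contains both p5 and !p5.
4 branches closed, 12 open.
Each open branch fixes some atoms; the unmentioned ones are free. Counting distinct full assignments: branch {p3=0, p4=0, p5=1} (p1, p2) contributes 4 new; branch {p3=1, p4=0, p5=1} (p1, p2) contributes 4 new; branch {p2=0, p3=0, p5=1} (p1, p4) contributes 2 new; branch {p1=0, p3=0, p5=1} (p2, p4) contributes 1 new; branch {p3=0, p5=1} (p1, p2, p4) contributes 1 new; branch {p2=0, p3=1, p5=1} (p1, p4) contributes 2 new; branch {p1=0, p3=1, p5=1} (p2, p4) contributes 1 new; branch {p3=1, p5=1} (p1, p2, p4) contributes 1 new; branch {p1=0, p3=0, p5=1} (p2, p4) contributes 0 new; branch {p1=1, p3=0, p5=1} (p2, p4) contributes 0 new; branch {p1=0, p3=1, p5=1} (p2, p4) contributes 0 new; branch {p1=1, p3=1, p5=1} (p2, p4) contributes 0 new. Total: 16.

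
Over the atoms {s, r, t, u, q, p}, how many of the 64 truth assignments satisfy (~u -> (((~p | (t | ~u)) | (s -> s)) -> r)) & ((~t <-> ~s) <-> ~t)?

24

Initial set: {((~u -> (((~p | (t | ~u)) | (s -> s)) -> r)) & ((~t <-> ~s) <-> ~t))}.
((~u -> (((~p | (t | ~u)) | (s -> s)) -> r)) & ((~t <-> ~s) <-> ~t)): α-rule — add (~u -> (((~p | (t | ~u)) | (s -> s)) -> r)), ((~t <-> ~s) <-> ~t).
(~u -> (((~p | (t | ~u)) | (s -> s)) -> r)): β-rule — branch into ~~u  //  (((~p | (t | ~u)) | (s -> s)) -> r).
  branch 1 (add ~~u):
    ((~t <-> ~s) <-> ~t): β-rule — branch into (~t <-> ~s), ~t  //  ~(~t <-> ~s), ~~t.
      branch 1.1 (add (~t <-> ~s), ~t):
        (~t <-> ~s): β-rule — branch into ~t, ~s  //  ~~t, ~~s.
          branch 1.1.1 (add ~t, ~s):
            ○ open, literals {s=0, t=0, u=1}.
          branch 1.1.2 (add ~~t, ~~s):
            × closes — contains both t and ~t.
      branch 1.2 (add ~(~t <-> ~s), ~~t):
        ~(~t <-> ~s): β-rule — branch into ~t, ~~s  //  ~~t, ~s.
          branch 1.2.1 (add ~t, ~~s):
            × closes — contains both t and ~t.
          branch 1.2.2 (add ~~t, ~s):
            ○ open, literals {s=0, t=1, u=1}.
  branch 2 (add (((~p | (t | ~u)) | (s -> s)) -> r)):
    ((~t <-> ~s) <-> ~t): β-rule — branch into (~t <-> ~s), ~t  //  ~(~t <-> ~s), ~~t.
      branch 2.1 (add (~t <-> ~s), ~t):
        (((~p | (t | ~u)) | (s -> s)) -> r): β-rule — branch into ~((~p | (t | ~u)) | (s -> s))  //  r.
          branch 2.1.1 (add ~((~p | (t | ~u)) | (s -> s))):
            ~((~p | (t | ~u)) | (s -> s)): α-rule — add ~(~p | (t | ~u)), ~(s -> s).
            ~(~p | (t | ~u)): α-rule — add ~~p, ~(t | ~u).
            ~(s -> s): α-rule — add s, ~s.
            × closes — contains both s and ~s.
          branch 2.1.2 (add r):
            (~t <-> ~s): β-rule — branch into ~t, ~s  //  ~~t, ~~s.
              branch 2.1.2.1 (add ~t, ~s):
                ○ open, literals {r=1, s=0, t=0}.
              branch 2.1.2.2 (add ~~t, ~~s):
                × closes — contains both t and ~t.
      branch 2.2 (add ~(~t <-> ~s), ~~t):
        (((~p | (t | ~u)) | (s -> s)) -> r): β-rule — branch into ~((~p | (t | ~u)) | (s -> s))  //  r.
          branch 2.2.1 (add ~((~p | (t | ~u)) | (s -> s))):
            ~((~p | (t | ~u)) | (s -> s)): α-rule — add ~(~p | (t | ~u)), ~(s -> s).
            ~(~p | (t | ~u)): α-rule — add ~~p, ~(t | ~u).
            ~(s -> s): α-rule — add s, ~s.
            × closes — contains both s and ~s.
          branch 2.2.2 (add r):
            ~(~t <-> ~s): β-rule — branch into ~t, ~~s  //  ~~t, ~s.
              branch 2.2.2.1 (add ~t, ~~s):
                × closes — contains both t and ~t.
              branch 2.2.2.2 (add ~~t, ~s):
                ○ open, literals {r=1, s=0, t=1}.
6 branches closed, 4 open.
Each open branch fixes some atoms; the unmentioned ones are free. Counting distinct full assignments: branch {s=0, t=0, u=1} (r, q, p) contributes 8 new; branch {s=0, t=1, u=1} (r, q, p) contributes 8 new; branch {r=1, s=0, t=0} (u, q, p) contributes 4 new; branch {r=1, s=0, t=1} (u, q, p) contributes 4 new. Total: 24.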